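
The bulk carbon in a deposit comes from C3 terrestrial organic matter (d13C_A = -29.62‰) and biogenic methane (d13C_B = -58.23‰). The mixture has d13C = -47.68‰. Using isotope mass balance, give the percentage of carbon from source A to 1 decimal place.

36.9%

δ_mix = f_A·δ_A + (1 − f_A)·δ_B  ⇒  f_A = (δ_mix − δ_B)/(δ_A − δ_B)
f_A = (-47.68 − (-58.23)) / (-29.62 − (-58.23))
f_A = 10.55 / 28.61 = 0.3688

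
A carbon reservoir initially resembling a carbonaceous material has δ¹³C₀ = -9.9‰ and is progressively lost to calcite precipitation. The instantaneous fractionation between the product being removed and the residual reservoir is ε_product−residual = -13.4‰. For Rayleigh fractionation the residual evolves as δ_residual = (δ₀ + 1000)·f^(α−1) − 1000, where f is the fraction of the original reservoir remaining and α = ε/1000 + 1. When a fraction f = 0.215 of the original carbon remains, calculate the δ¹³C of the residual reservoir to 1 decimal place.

10.7‰

Rayleigh residual: δ_res = (δ₀ + 1000)·f^(α−1) − 1000
α = ε/1000 + 1 = 0.98660, so α − 1 = -0.01340
f^(α−1) = 0.215^(-0.01340) = 1.020811
δ_res = (-9.9 + 1000) × 1.020811 − 1000 = 1010.705 − 1000 = 10.70‰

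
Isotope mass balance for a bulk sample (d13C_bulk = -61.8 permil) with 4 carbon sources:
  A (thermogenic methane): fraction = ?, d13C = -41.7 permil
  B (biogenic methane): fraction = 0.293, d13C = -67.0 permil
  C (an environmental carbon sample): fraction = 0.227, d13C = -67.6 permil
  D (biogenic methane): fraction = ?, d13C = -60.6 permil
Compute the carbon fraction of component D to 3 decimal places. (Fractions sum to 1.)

0.360

Let f_D and f_A be the unknown fractions; fractions sum to 1 so f_D + f_A = 0.480.
Mass balance: Σ fᵢ·δᵢ = δ_bulk ⇒ f_D·(-60.6) + f_A·(-41.7) = -61.8 − (-34.976) = -26.824
Substitute f_A = 0.480 − f_D:
f_D·(-60.6 − -41.7) = -26.824 − 0.480×(-41.7) = -6.808
f_D = -6.808 / -18.9 = 0.3602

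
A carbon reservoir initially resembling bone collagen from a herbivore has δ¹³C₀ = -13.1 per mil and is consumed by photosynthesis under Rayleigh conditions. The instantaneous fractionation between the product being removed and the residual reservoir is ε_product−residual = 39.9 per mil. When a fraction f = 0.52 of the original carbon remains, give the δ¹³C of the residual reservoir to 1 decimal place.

Rayleigh residual: δ_res = (δ₀ + 1000)·f^(α−1) − 1000
α = ε/1000 + 1 = 1.03990, so α − 1 = 0.03990
f^(α−1) = 0.52^(0.03990) = 0.974246
δ_res = (-13.1 + 1000) × 0.974246 − 1000 = 961.483 − 1000 = -38.52 per mil

-38.5 per mil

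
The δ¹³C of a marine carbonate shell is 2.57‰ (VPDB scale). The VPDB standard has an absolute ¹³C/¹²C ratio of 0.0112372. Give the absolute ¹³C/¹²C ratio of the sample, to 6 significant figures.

R_sample = R_standard × (δ¹³C/1000 + 1)
R_sample = 0.0112372 × (2.57/1000 + 1) = 0.0112372 × 1.002570
R_sample = 0.0112661

0.0112661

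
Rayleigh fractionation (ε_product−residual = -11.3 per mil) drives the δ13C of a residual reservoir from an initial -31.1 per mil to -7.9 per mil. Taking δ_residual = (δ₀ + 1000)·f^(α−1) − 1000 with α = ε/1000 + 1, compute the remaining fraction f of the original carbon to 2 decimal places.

0.12

α − 1 = ε/1000 = -0.0113
(δ_res + 1000)/(δ₀ + 1000) = (-7.9 + 1000)/(-31.1 + 1000) = 992.1/968.9 = 1.023945
f = 1.023945^(1/-0.0113) = exp(ln(1.023945)/-0.0113) = exp(0.02366/-0.0113)
f = exp(-2.0940) = 0.1232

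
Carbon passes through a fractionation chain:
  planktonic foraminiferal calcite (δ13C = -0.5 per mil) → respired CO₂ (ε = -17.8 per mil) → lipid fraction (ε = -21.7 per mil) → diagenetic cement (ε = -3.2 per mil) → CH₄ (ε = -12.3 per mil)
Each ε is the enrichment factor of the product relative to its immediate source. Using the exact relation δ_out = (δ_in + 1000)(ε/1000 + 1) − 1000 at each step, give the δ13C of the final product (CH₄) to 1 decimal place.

step 1: δ = (-0.50 + 1000)·(-17.8/1000 + 1) − 1000 = -18.29 per mil
step 2: δ = (-18.29 + 1000)·(-21.7/1000 + 1) − 1000 = -39.59 per mil
step 3: δ = (-39.59 + 1000)·(-3.2/1000 + 1) − 1000 = -42.67 per mil
step 4: δ = (-42.67 + 1000)·(-12.3/1000 + 1) − 1000 = -54.44 per mil

-54.4 per mil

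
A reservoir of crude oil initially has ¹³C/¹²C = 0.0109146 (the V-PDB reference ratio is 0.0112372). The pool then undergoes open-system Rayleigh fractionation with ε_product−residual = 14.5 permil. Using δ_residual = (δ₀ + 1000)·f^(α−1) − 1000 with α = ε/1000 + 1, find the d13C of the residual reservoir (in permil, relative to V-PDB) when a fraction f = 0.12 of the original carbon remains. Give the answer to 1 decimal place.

-58.1 permil

δ₀ = (0.0109146/0.0112372 − 1)×1000 = (0.971292 − 1)×1000 = -28.708 permil
α − 1 = ε/1000 = 0.0145
f^(α−1) = 0.12^(0.0145) = 0.969724
δ_res = (-28.708 + 1000) × 0.969724 − 1000 = 941.885 − 1000 = -58.12 permil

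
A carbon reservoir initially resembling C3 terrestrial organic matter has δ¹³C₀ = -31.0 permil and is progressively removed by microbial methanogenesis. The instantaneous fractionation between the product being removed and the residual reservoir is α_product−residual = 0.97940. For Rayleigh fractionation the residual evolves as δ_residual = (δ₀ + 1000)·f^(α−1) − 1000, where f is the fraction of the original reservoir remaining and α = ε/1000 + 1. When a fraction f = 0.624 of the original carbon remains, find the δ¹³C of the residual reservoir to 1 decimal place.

-21.5 permil

Rayleigh residual: δ_res = (δ₀ + 1000)·f^(α−1) − 1000
α − 1 = -0.02060
f^(α−1) = 0.624^(-0.02060) = 1.009762
δ_res = (-31.0 + 1000) × 1.009762 − 1000 = 978.460 − 1000 = -21.54 permil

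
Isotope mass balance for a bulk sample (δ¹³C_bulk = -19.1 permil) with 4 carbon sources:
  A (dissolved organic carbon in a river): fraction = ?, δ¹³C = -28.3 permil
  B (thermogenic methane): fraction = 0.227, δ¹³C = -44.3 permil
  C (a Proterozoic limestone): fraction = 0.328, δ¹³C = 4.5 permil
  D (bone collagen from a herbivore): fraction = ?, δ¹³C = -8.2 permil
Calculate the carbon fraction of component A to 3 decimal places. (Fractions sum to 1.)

0.342

Let f_A and f_D be the unknown fractions; fractions sum to 1 so f_A + f_D = 0.445.
Mass balance: Σ fᵢ·δᵢ = δ_bulk ⇒ f_A·(-28.3) + f_D·(-8.2) = -19.1 − (-8.580) = -10.520
Substitute f_D = 0.445 − f_A:
f_A·(-28.3 − -8.2) = -10.520 − 0.445×(-8.2) = -6.871
f_A = -6.871 / -20.1 = 0.3418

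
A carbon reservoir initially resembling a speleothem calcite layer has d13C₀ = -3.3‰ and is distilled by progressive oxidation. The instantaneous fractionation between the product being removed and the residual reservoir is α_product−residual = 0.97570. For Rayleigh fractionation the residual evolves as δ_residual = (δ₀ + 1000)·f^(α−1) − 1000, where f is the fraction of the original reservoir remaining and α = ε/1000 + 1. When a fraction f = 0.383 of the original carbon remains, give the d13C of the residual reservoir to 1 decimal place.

20.2‰

Rayleigh residual: δ_res = (δ₀ + 1000)·f^(α−1) − 1000
α − 1 = -0.02430
f^(α−1) = 0.383^(-0.02430) = 1.023595
δ_res = (-3.3 + 1000) × 1.023595 − 1000 = 1020.217 − 1000 = 20.22‰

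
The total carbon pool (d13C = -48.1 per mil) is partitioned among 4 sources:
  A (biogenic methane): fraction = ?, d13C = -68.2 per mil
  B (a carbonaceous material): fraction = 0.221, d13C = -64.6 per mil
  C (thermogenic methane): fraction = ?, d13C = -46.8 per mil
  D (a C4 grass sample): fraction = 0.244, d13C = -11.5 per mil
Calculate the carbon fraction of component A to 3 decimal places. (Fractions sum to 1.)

0.279

Let f_A and f_C be the unknown fractions; fractions sum to 1 so f_A + f_C = 0.535.
Mass balance: Σ fᵢ·δᵢ = δ_bulk ⇒ f_A·(-68.2) + f_C·(-46.8) = -48.1 − (-17.083) = -31.017
Substitute f_C = 0.535 − f_A:
f_A·(-68.2 − -46.8) = -31.017 − 0.535×(-46.8) = -5.979
f_A = -5.979 / -21.4 = 0.2794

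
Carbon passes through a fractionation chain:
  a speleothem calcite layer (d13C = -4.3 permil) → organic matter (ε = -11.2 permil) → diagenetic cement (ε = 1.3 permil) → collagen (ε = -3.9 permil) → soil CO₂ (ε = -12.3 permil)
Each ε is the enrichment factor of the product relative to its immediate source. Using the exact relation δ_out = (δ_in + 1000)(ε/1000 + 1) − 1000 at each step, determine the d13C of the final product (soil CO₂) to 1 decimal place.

step 1: δ = (-4.30 + 1000)·(-11.2/1000 + 1) − 1000 = -15.45 permil
step 2: δ = (-15.45 + 1000)·(1.3/1000 + 1) − 1000 = -14.17 permil
step 3: δ = (-14.17 + 1000)·(-3.9/1000 + 1) − 1000 = -18.02 permil
step 4: δ = (-18.02 + 1000)·(-12.3/1000 + 1) − 1000 = -30.10 permil

-30.1 permil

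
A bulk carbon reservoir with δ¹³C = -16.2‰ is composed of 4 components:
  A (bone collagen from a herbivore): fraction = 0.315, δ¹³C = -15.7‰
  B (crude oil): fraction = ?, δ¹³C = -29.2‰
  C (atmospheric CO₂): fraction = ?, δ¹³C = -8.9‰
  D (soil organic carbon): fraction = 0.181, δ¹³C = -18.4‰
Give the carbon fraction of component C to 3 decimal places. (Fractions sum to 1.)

0.335

Let f_C and f_B be the unknown fractions; fractions sum to 1 so f_C + f_B = 0.504.
Mass balance: Σ fᵢ·δᵢ = δ_bulk ⇒ f_C·(-8.9) + f_B·(-29.2) = -16.2 − (-8.276) = -7.924
Substitute f_B = 0.504 − f_C:
f_C·(-8.9 − -29.2) = -7.924 − 0.504×(-29.2) = 6.793
f_C = 6.793 / 20.3 = 0.3346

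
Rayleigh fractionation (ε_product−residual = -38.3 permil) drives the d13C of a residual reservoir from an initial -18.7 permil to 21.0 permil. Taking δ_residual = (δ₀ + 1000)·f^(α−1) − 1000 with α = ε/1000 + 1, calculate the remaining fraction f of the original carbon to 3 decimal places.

α − 1 = ε/1000 = -0.0383
(δ_res + 1000)/(δ₀ + 1000) = (21.0 + 1000)/(-18.7 + 1000) = 1021.0/981.3 = 1.040457
f = 1.040457^(1/-0.0383) = exp(ln(1.040457)/-0.0383) = exp(0.03966/-0.0383)
f = exp(-1.0355) = 0.3550

0.355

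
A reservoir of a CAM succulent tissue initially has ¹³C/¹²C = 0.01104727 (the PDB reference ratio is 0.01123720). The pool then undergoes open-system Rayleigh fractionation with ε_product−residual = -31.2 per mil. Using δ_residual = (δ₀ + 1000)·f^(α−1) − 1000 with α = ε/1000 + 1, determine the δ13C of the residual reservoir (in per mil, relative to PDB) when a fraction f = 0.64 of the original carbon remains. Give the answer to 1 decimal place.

-3.1 per mil

δ₀ = (0.01104727/0.01123720 − 1)×1000 = (0.983098 − 1)×1000 = -16.902 per mil
α − 1 = ε/1000 = -0.0312
f^(α−1) = 0.64^(-0.0312) = 1.014022
δ_res = (-16.902 + 1000) × 1.014022 − 1000 = 996.883 − 1000 = -3.12 per mil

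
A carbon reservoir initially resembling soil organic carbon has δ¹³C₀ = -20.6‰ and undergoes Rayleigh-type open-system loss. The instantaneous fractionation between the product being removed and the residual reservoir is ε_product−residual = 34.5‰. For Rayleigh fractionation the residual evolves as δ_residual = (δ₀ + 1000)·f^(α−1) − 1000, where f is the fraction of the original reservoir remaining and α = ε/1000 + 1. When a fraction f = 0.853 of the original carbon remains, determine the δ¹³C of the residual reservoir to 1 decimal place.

-26.0‰

Rayleigh residual: δ_res = (δ₀ + 1000)·f^(α−1) − 1000
α = ε/1000 + 1 = 1.03450, so α − 1 = 0.03450
f^(α−1) = 0.853^(0.03450) = 0.994530
δ_res = (-20.6 + 1000) × 0.994530 − 1000 = 974.042 − 1000 = -25.96‰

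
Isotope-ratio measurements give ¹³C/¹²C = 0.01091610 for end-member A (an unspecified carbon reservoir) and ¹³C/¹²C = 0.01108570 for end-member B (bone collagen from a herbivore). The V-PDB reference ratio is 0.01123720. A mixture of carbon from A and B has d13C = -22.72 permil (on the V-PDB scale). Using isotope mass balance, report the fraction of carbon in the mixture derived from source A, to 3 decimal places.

δ_A = (0.01091610/0.01123720 − 1)×1000 = (0.971425 − 1)×1000 = -28.575 permil
δ_B = (0.01108570/0.01123720 − 1)×1000 = (0.986518 − 1)×1000 = -13.482 permil
f_A = (δ_mix − δ_B)/(δ_A − δ_B) = (-22.72 − (-13.482))/(-28.575 − (-13.482))
f_A = -9.238 / -15.093 = 0.6121

0.612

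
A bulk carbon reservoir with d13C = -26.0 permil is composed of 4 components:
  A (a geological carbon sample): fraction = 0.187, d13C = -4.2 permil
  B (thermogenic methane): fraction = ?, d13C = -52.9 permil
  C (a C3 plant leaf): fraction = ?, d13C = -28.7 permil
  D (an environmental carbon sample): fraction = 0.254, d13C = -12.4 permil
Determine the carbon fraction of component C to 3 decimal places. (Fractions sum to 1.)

Let f_C and f_B be the unknown fractions; fractions sum to 1 so f_C + f_B = 0.559.
Mass balance: Σ fᵢ·δᵢ = δ_bulk ⇒ f_C·(-28.7) + f_B·(-52.9) = -26.0 − (-3.935) = -22.065
Substitute f_B = 0.559 − f_C:
f_C·(-28.7 − -52.9) = -22.065 − 0.559×(-52.9) = 7.506
f_C = 7.506 / 24.2 = 0.3102

0.310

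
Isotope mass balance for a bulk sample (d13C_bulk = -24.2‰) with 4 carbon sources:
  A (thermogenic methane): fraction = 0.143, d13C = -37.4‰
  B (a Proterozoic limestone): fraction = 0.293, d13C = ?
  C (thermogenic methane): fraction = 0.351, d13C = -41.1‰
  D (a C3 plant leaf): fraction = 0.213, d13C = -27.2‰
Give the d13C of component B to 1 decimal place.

Isotope mass balance: δ_bulk = Σ fᵢ·δᵢ.
-24.2 = 0.143×(-37.4) + 0.293×δ_B + 0.351×(-41.1) + 0.213×(-27.2)
0.293·δ_B = -24.2 − (-25.568) = 1.368
δ_B = 1.368 / 0.293 = 4.67‰

4.7‰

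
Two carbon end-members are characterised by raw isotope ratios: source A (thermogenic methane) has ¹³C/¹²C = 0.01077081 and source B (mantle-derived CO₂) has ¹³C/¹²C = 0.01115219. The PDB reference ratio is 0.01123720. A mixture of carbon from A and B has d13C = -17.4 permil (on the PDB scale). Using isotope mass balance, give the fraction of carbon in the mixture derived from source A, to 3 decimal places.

δ_A = (0.01077081/0.01123720 − 1)×1000 = (0.958496 − 1)×1000 = -41.504 permil
δ_B = (0.01115219/0.01123720 − 1)×1000 = (0.992435 − 1)×1000 = -7.565 permil
f_A = (δ_mix − δ_B)/(δ_A − δ_B) = (-17.4 − (-7.565))/(-41.504 − (-7.565))
f_A = -9.835 / -33.939 = 0.2898

0.290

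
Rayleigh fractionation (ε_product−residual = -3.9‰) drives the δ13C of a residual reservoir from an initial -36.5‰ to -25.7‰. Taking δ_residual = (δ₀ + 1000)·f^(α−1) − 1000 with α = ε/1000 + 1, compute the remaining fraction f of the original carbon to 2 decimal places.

α − 1 = ε/1000 = -0.0039
(δ_res + 1000)/(δ₀ + 1000) = (-25.7 + 1000)/(-36.5 + 1000) = 974.3/963.5 = 1.011209
f = 1.011209^(1/-0.0039) = exp(ln(1.011209)/-0.0039) = exp(0.01115/-0.0039)
f = exp(-2.8581) = 0.0574

0.06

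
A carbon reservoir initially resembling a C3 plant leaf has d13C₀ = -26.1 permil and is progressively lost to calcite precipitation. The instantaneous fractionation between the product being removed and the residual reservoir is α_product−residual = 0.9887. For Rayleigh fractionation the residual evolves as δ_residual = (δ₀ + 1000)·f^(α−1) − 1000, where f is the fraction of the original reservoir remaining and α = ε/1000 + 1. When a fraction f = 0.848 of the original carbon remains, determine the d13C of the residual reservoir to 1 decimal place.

-24.3 permil

Rayleigh residual: δ_res = (δ₀ + 1000)·f^(α−1) − 1000
α − 1 = -0.01130
f^(α−1) = 0.848^(-0.01130) = 1.001865
δ_res = (-26.1 + 1000) × 1.001865 − 1000 = 975.716 − 1000 = -24.28 permil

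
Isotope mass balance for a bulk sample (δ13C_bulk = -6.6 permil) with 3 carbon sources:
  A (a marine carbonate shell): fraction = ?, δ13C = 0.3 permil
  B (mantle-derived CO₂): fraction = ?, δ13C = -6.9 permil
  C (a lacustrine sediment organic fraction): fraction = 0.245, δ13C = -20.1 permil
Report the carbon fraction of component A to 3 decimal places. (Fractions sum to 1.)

Let f_A and f_B be the unknown fractions; fractions sum to 1 so f_A + f_B = 0.755.
Mass balance: Σ fᵢ·δᵢ = δ_bulk ⇒ f_A·(0.3) + f_B·(-6.9) = -6.6 − (-4.925) = -1.675
Substitute f_B = 0.755 − f_A:
f_A·(0.3 − -6.9) = -1.675 − 0.755×(-6.9) = 3.534
f_A = 3.534 / 7.2 = 0.4908

0.491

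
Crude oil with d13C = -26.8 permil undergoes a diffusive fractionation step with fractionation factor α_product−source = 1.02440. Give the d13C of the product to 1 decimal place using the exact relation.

-3.1 permil

δ_product = (δ_source + 1000)·α − 1000
δ_product = (-26.8 + 1000) × 1.02440 − 1000
δ_product = 996.946 − 1000 = -3.05 permil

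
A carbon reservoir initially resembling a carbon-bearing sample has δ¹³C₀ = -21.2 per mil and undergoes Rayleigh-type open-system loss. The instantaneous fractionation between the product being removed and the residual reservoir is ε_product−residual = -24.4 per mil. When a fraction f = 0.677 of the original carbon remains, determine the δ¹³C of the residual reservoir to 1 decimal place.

Rayleigh residual: δ_res = (δ₀ + 1000)·f^(α−1) − 1000
α = ε/1000 + 1 = 0.97560, so α − 1 = -0.02440
f^(α−1) = 0.677^(-0.02440) = 1.009563
δ_res = (-21.2 + 1000) × 1.009563 − 1000 = 988.161 − 1000 = -11.84 per mil

-11.8 per mil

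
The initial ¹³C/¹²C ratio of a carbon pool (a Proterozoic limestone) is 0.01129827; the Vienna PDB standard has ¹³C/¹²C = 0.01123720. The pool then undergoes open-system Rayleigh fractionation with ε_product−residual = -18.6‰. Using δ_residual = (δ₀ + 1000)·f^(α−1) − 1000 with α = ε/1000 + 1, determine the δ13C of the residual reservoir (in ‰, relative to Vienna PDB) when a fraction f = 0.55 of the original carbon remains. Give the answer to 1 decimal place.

16.7‰

δ₀ = (0.01129827/0.01123720 − 1)×1000 = (1.005435 − 1)×1000 = 5.435‰
α − 1 = ε/1000 = -0.0186
f^(α−1) = 0.55^(-0.0186) = 1.011182
δ_res = (5.435 + 1000) × 1.011182 − 1000 = 1016.677 − 1000 = 16.68‰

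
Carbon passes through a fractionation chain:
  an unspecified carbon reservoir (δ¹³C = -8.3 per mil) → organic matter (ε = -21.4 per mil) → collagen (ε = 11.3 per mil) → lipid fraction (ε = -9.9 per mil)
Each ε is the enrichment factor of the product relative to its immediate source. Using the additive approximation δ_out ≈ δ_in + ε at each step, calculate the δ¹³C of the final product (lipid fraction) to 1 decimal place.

-28.3 per mil

step 1: δ ≈ -8.3 + (-21.4) = -29.7 per mil
step 2: δ ≈ -29.7 + (11.3) = -18.4 per mil
step 3: δ ≈ -18.4 + (-9.9) = -28.3 per mil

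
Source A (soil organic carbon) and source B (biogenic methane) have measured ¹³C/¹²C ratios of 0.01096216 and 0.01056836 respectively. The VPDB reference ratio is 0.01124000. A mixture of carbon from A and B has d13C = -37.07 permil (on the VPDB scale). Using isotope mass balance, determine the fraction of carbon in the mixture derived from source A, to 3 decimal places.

0.647

δ_A = (0.01096216/0.01124000 − 1)×1000 = (0.975281 − 1)×1000 = -24.719 permil
δ_B = (0.01056836/0.01124000 − 1)×1000 = (0.940246 − 1)×1000 = -59.754 permil
f_A = (δ_mix − δ_B)/(δ_A − δ_B) = (-37.07 − (-59.754))/(-24.719 − (-59.754))
f_A = 22.684 / 35.036 = 0.6475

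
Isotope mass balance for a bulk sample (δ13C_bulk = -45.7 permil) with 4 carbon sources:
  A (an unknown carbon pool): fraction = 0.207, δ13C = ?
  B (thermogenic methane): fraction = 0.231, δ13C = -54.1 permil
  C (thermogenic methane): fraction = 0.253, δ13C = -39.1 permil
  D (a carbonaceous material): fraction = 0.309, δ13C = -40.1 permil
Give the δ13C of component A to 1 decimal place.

-52.8 permil

Isotope mass balance: δ_bulk = Σ fᵢ·δᵢ.
-45.7 = 0.207×δ_A + 0.231×(-54.1) + 0.253×(-39.1) + 0.309×(-40.1)
0.207·δ_A = -45.7 − (-34.780) = -10.920
δ_A = -10.920 / 0.207 = -52.75 permil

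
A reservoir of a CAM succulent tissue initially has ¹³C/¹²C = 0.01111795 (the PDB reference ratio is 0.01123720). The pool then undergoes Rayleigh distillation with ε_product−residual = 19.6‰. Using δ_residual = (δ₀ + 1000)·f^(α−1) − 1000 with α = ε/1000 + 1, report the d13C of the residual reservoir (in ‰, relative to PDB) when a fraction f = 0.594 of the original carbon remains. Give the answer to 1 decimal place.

-20.7‰

δ₀ = (0.01111795/0.01123720 − 1)×1000 = (0.989388 − 1)×1000 = -10.612‰
α − 1 = ε/1000 = 0.0196
f^(α−1) = 0.594^(0.0196) = 0.989843
δ_res = (-10.612 + 1000) × 0.989843 − 1000 = 979.338 − 1000 = -20.66‰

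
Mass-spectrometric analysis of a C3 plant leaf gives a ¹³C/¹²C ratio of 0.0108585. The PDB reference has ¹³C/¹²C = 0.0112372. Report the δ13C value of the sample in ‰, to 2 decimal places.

δ13C = (R_sample / R_standard − 1) × 1000
R_sample / R_standard = 0.0108585 / 0.0112372 = 0.966299
δ13C = (0.966299 − 1) × 1000 = -33.701‰

-33.70‰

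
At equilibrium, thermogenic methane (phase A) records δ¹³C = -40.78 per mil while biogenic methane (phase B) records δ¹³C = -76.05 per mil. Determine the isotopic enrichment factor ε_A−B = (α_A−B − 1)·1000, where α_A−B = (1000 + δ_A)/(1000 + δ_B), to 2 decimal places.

38.17 per mil

α_A−B = (1000 + -40.78) / (1000 + -76.05) = 959.22 / 923.95 = 1.038173
ε_A−B = (1.038173 − 1) × 1000 = 38.173 per mil
(The approximation ε ≈ δ_A − δ_B would give 35.27 per mil.)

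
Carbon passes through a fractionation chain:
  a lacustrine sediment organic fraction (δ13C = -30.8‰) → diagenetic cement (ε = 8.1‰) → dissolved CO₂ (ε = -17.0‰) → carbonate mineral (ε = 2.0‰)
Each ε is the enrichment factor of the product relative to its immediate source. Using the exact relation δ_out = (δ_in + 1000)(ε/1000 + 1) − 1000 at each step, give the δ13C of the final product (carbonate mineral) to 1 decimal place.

step 1: δ = (-30.80 + 1000)·(8.1/1000 + 1) − 1000 = -22.95‰
step 2: δ = (-22.95 + 1000)·(-17.0/1000 + 1) − 1000 = -39.56‰
step 3: δ = (-39.56 + 1000)·(2.0/1000 + 1) − 1000 = -37.64‰

-37.6‰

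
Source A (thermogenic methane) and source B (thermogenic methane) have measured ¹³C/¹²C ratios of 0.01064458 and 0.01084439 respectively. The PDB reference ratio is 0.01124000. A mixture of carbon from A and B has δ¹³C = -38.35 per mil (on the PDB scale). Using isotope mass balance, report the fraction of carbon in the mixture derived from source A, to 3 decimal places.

δ_A = (0.01064458/0.01124000 − 1)×1000 = (0.947027 − 1)×1000 = -52.973 per mil
δ_B = (0.01084439/0.01124000 − 1)×1000 = (0.964803 − 1)×1000 = -35.197 per mil
f_A = (δ_mix − δ_B)/(δ_A − δ_B) = (-38.35 − (-35.197))/(-52.973 − (-35.197))
f_A = -3.153 / -17.777 = 0.1774

0.177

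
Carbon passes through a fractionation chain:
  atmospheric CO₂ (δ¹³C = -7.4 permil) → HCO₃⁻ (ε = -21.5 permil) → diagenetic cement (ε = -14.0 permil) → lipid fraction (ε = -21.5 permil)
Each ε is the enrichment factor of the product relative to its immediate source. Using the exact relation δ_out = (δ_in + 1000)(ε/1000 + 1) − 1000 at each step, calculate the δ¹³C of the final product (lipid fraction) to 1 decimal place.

-62.9 permil

step 1: δ = (-7.40 + 1000)·(-21.5/1000 + 1) − 1000 = -28.74 permil
step 2: δ = (-28.74 + 1000)·(-14.0/1000 + 1) − 1000 = -42.34 permil
step 3: δ = (-42.34 + 1000)·(-21.5/1000 + 1) − 1000 = -62.93 permil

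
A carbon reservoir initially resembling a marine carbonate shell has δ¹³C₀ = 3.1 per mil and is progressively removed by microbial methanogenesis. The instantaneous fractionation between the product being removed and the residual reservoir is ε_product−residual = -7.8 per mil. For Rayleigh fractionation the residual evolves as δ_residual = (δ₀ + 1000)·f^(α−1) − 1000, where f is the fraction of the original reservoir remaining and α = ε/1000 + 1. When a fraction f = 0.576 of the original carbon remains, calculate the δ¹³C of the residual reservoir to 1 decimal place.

Rayleigh residual: δ_res = (δ₀ + 1000)·f^(α−1) − 1000
α = ε/1000 + 1 = 0.99220, so α − 1 = -0.00780
f^(α−1) = 0.576^(-0.00780) = 1.004312
δ_res = (3.1 + 1000) × 1.004312 − 1000 = 1007.425 − 1000 = 7.43 per mil

7.4 per mil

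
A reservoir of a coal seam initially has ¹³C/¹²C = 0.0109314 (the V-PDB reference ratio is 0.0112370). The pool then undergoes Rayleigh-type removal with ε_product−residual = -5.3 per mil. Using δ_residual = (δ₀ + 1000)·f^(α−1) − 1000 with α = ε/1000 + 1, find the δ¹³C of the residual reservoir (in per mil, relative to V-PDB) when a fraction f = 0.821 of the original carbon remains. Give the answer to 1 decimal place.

δ₀ = (0.0109314/0.0112370 − 1)×1000 = (0.972804 − 1)×1000 = -27.196 per mil
α − 1 = ε/1000 = -0.0053
f^(α−1) = 0.821^(-0.0053) = 1.001046
δ_res = (-27.196 + 1000) × 1.001046 − 1000 = 973.822 − 1000 = -26.18 per mil

-26.2 per mil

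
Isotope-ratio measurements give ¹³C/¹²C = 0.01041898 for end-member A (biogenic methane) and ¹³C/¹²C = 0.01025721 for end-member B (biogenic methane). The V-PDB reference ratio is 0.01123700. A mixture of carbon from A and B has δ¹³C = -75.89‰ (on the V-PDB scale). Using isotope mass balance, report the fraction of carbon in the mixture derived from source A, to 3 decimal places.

δ_A = (0.01041898/0.01123700 − 1)×1000 = (0.927203 − 1)×1000 = -72.797‰
δ_B = (0.01025721/0.01123700 − 1)×1000 = (0.912807 − 1)×1000 = -87.193‰
f_A = (δ_mix − δ_B)/(δ_A − δ_B) = (-75.89 − (-87.193))/(-72.797 − (-87.193))
f_A = 11.303 / 14.396 = 0.7852

0.785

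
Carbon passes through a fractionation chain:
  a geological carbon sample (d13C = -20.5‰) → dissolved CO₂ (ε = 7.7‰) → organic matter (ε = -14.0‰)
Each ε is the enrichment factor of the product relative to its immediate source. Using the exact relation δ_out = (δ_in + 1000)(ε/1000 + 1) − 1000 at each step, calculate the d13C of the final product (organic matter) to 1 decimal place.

-26.8‰

step 1: δ = (-20.50 + 1000)·(7.7/1000 + 1) − 1000 = -12.96‰
step 2: δ = (-12.96 + 1000)·(-14.0/1000 + 1) − 1000 = -26.78‰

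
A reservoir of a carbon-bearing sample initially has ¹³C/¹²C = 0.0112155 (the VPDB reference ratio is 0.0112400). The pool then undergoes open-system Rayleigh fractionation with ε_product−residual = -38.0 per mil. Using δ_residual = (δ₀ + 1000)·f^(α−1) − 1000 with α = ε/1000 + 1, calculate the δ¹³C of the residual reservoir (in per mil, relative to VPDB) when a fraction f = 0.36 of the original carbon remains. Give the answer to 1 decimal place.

δ₀ = (0.0112155/0.0112400 − 1)×1000 = (0.997820 − 1)×1000 = -2.180 per mil
α − 1 = ε/1000 = -0.0380
f^(α−1) = 0.36^(-0.0380) = 1.039586
δ_res = (-2.180 + 1000) × 1.039586 − 1000 = 1037.320 − 1000 = 37.32 per mil

37.3 per mil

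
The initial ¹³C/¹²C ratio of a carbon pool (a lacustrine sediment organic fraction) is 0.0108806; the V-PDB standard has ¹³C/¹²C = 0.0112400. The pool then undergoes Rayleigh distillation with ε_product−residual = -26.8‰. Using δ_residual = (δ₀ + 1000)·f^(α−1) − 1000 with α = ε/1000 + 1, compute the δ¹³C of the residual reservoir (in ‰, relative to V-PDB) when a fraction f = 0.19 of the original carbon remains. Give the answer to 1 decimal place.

12.1‰

δ₀ = (0.0108806/0.0112400 − 1)×1000 = (0.968025 − 1)×1000 = -31.975‰
α − 1 = ε/1000 = -0.0268
f^(α−1) = 0.19^(-0.0268) = 1.045513
δ_res = (-31.975 + 1000) × 1.045513 − 1000 = 1012.083 − 1000 = 12.08‰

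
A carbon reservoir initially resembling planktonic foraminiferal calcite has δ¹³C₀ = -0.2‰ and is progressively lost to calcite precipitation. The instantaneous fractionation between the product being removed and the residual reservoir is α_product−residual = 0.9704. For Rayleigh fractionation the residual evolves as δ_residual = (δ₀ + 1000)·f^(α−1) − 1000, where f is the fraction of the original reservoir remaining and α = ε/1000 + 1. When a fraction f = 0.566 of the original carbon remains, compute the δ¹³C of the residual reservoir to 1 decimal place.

Rayleigh residual: δ_res = (δ₀ + 1000)·f^(α−1) − 1000
α − 1 = -0.02960
f^(α−1) = 0.566^(-0.02960) = 1.016990
δ_res = (-0.2 + 1000) × 1.016990 − 1000 = 1016.786 − 1000 = 16.79‰

16.8‰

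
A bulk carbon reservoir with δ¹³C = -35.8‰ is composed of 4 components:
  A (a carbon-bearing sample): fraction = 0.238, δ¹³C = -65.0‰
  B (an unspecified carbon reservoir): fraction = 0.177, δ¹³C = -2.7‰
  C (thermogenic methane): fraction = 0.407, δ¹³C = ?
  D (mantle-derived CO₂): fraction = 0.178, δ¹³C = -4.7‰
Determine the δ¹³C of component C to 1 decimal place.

Isotope mass balance: δ_bulk = Σ fᵢ·δᵢ.
-35.8 = 0.238×(-65.0) + 0.177×(-2.7) + 0.407×δ_C + 0.178×(-4.7)
0.407·δ_C = -35.8 − (-16.784) = -19.015
δ_C = -19.015 / 0.407 = -46.72‰

-46.7‰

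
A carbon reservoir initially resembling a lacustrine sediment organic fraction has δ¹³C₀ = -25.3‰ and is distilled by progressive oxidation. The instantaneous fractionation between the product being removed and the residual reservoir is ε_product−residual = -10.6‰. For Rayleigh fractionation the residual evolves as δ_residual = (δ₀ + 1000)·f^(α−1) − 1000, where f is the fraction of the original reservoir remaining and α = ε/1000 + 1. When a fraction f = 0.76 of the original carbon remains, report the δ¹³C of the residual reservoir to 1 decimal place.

Rayleigh residual: δ_res = (δ₀ + 1000)·f^(α−1) − 1000
α = ε/1000 + 1 = 0.98940, so α − 1 = -0.01060
f^(α−1) = 0.76^(-0.01060) = 1.002913
δ_res = (-25.3 + 1000) × 1.002913 − 1000 = 977.540 − 1000 = -22.46‰

-22.5‰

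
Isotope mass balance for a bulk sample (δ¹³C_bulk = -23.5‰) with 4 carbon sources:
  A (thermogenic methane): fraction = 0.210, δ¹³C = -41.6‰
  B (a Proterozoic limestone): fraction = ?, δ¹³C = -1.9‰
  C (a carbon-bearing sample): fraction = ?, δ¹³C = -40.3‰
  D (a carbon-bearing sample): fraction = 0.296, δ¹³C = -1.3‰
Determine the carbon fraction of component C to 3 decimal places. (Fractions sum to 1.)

0.350

Let f_C and f_B be the unknown fractions; fractions sum to 1 so f_C + f_B = 0.494.
Mass balance: Σ fᵢ·δᵢ = δ_bulk ⇒ f_C·(-40.3) + f_B·(-1.9) = -23.5 − (-9.121) = -14.379
Substitute f_B = 0.494 − f_C:
f_C·(-40.3 − -1.9) = -14.379 − 0.494×(-1.9) = -13.441
f_C = -13.441 / -38.4 = 0.3500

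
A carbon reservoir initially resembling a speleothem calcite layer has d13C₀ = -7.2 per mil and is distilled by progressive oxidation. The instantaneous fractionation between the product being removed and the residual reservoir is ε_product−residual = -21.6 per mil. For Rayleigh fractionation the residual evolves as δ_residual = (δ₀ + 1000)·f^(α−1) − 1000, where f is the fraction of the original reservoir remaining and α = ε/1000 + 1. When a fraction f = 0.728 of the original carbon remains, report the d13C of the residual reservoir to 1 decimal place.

Rayleigh residual: δ_res = (δ₀ + 1000)·f^(α−1) − 1000
α = ε/1000 + 1 = 0.97840, so α − 1 = -0.02160
f^(α−1) = 0.728^(-0.02160) = 1.006881
δ_res = (-7.2 + 1000) × 1.006881 − 1000 = 999.631 − 1000 = -0.37 per mil

-0.4 per mil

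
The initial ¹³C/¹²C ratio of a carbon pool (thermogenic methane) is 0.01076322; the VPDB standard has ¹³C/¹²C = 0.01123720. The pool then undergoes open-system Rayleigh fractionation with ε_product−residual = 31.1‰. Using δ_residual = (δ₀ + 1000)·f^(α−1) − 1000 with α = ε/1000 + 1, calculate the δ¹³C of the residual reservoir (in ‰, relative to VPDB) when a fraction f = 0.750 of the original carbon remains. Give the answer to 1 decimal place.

δ₀ = (0.01076322/0.01123720 − 1)×1000 = (0.957820 − 1)×1000 = -42.180‰
α − 1 = ε/1000 = 0.0311
f^(α−1) = 0.750^(0.0311) = 0.991093
δ_res = (-42.180 + 1000) × 0.991093 − 1000 = 949.289 − 1000 = -50.71‰

-50.7‰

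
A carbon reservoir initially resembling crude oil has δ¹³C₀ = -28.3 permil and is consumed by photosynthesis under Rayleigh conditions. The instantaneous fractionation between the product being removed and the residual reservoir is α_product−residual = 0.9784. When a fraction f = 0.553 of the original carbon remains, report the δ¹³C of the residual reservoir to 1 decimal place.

Rayleigh residual: δ_res = (δ₀ + 1000)·f^(α−1) − 1000
α − 1 = -0.02160
f^(α−1) = 0.553^(-0.02160) = 1.012878
δ_res = (-28.3 + 1000) × 1.012878 − 1000 = 984.214 − 1000 = -15.79 permil

-15.8 permil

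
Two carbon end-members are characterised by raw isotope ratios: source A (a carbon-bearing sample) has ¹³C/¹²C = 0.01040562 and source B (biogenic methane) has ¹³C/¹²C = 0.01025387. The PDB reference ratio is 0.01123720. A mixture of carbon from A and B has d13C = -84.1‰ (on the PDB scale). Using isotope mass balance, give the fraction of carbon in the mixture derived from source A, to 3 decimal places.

δ_A = (0.01040562/0.01123720 − 1)×1000 = (0.925998 − 1)×1000 = -74.002‰
δ_B = (0.01025387/0.01123720 − 1)×1000 = (0.912493 − 1)×1000 = -87.507‰
f_A = (δ_mix − δ_B)/(δ_A − δ_B) = (-84.1 − (-87.507))/(-74.002 − (-87.507))
f_A = 3.407 / 13.504 = 0.2523

0.252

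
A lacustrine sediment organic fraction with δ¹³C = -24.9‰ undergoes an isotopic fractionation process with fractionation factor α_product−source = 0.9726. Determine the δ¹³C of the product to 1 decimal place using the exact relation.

-51.6‰

δ_product = (δ_source + 1000)·α − 1000
δ_product = (-24.9 + 1000) × 0.9726 − 1000
δ_product = 948.382 − 1000 = -51.62‰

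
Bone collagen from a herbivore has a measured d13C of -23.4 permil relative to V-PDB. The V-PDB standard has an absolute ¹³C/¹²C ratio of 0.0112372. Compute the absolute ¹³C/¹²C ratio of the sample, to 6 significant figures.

0.0109742

R_sample = R_standard × (d13C/1000 + 1)
R_sample = 0.0112372 × (-23.4/1000 + 1) = 0.0112372 × 0.976600
R_sample = 0.0109742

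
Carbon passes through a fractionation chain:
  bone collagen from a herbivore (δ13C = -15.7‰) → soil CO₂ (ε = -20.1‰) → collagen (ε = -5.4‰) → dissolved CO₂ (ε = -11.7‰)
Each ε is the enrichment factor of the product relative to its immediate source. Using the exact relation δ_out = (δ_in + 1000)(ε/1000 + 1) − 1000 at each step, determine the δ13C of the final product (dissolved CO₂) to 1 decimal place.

step 1: δ = (-15.70 + 1000)·(-20.1/1000 + 1) − 1000 = -35.48‰
step 2: δ = (-35.48 + 1000)·(-5.4/1000 + 1) − 1000 = -40.69‰
step 3: δ = (-40.69 + 1000)·(-11.7/1000 + 1) − 1000 = -51.92‰

-51.9‰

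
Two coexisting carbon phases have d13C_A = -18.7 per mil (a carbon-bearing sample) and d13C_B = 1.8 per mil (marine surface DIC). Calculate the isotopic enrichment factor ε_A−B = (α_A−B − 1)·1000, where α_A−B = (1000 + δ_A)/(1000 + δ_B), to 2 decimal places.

α_A−B = (1000 + -18.7) / (1000 + 1.8) = 981.3 / 1001.8 = 0.979537
ε_A−B = (0.979537 − 1) × 1000 = -20.463 per mil
(The approximation ε ≈ δ_A − δ_B would give -20.5 per mil.)

-20.46 per mil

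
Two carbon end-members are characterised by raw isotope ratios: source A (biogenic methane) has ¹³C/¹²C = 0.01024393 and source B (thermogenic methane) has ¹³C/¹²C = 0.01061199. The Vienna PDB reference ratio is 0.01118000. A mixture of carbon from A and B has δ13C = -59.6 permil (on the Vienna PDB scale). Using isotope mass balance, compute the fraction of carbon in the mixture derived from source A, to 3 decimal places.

δ_A = (0.01024393/0.01118000 − 1)×1000 = (0.916273 − 1)×1000 = -83.727 permil
δ_B = (0.01061199/0.01118000 − 1)×1000 = (0.949194 − 1)×1000 = -50.806 permil
f_A = (δ_mix − δ_B)/(δ_A − δ_B) = (-59.6 − (-50.806))/(-83.727 − (-50.806))
f_A = -8.794 / -32.921 = 0.2671

0.267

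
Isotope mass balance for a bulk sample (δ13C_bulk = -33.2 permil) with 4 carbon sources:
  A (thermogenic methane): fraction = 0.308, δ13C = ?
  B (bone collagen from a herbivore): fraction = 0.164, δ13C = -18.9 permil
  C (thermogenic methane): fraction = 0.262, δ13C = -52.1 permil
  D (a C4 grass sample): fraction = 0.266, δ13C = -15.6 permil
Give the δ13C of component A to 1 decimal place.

-39.9 permil

Isotope mass balance: δ_bulk = Σ fᵢ·δᵢ.
-33.2 = 0.308×δ_A + 0.164×(-18.9) + 0.262×(-52.1) + 0.266×(-15.6)
0.308·δ_A = -33.2 − (-20.899) = -12.301
δ_A = -12.301 / 0.308 = -39.94 permil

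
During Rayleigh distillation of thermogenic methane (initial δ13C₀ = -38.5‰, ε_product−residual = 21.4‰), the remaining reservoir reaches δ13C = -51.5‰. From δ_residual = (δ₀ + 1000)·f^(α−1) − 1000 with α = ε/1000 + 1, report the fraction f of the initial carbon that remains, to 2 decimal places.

α − 1 = ε/1000 = 0.0214
(δ_res + 1000)/(δ₀ + 1000) = (-51.5 + 1000)/(-38.5 + 1000) = 948.5/961.5 = 0.986479
f = 0.986479^(1/0.0214) = exp(ln(0.986479)/0.0214) = exp(-0.01361/0.0214)
f = exp(-0.6361) = 0.5293

0.53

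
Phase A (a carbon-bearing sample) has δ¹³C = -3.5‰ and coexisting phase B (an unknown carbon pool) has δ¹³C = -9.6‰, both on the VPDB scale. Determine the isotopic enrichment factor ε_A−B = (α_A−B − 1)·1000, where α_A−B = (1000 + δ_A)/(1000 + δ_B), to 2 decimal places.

6.16‰

α_A−B = (1000 + -3.5) / (1000 + -9.6) = 996.5 / 990.4 = 1.006159
ε_A−B = (1.006159 − 1) × 1000 = 6.159‰
(The approximation ε ≈ δ_A − δ_B would give 6.1‰.)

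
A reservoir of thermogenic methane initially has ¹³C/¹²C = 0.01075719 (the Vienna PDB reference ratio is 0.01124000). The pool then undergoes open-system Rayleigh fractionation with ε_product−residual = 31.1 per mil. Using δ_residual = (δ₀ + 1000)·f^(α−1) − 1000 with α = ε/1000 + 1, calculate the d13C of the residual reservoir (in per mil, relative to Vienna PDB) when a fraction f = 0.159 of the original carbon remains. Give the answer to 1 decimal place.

-96.2 per mil

δ₀ = (0.01075719/0.01124000 − 1)×1000 = (0.957045 − 1)×1000 = -42.955 per mil
α − 1 = ε/1000 = 0.0311
f^(α−1) = 0.159^(0.0311) = 0.944416
δ_res = (-42.955 + 1000) × 0.944416 − 1000 = 903.849 − 1000 = -96.15 per mil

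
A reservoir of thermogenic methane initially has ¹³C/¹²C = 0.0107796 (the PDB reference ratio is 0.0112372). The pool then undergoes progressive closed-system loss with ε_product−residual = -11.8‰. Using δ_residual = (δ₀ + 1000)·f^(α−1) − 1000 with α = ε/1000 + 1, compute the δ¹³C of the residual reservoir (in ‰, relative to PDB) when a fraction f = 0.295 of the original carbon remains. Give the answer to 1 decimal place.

δ₀ = (0.0107796/0.0112372 − 1)×1000 = (0.959278 − 1)×1000 = -40.722‰
α − 1 = ε/1000 = -0.0118
f^(α−1) = 0.295^(-0.0118) = 1.014509
δ_res = (-40.722 + 1000) × 1.014509 − 1000 = 973.197 − 1000 = -26.80‰

-26.8‰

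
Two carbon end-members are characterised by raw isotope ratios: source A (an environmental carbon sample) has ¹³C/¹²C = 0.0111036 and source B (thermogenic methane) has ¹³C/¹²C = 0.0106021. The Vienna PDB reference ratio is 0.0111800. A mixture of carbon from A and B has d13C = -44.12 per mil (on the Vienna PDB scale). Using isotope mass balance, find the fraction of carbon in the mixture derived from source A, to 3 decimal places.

0.169

δ_A = (0.0111036/0.0111800 − 1)×1000 = (0.993166 − 1)×1000 = -6.834 per mil
δ_B = (0.0106021/0.0111800 − 1)×1000 = (0.948309 − 1)×1000 = -51.691 per mil
f_A = (δ_mix − δ_B)/(δ_A − δ_B) = (-44.12 − (-51.691))/(-6.834 − (-51.691))
f_A = 7.571 / 44.857 = 0.1688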